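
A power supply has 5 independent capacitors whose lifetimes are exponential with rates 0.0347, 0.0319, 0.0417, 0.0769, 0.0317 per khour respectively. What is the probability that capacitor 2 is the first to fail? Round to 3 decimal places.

The time to first failure is exponential with rate Σλ = 0.0347 + 0.0319 + 0.0417 + 0.0769 + 0.0317 = 0.2169.
P(capacitor 2 first) = λ_2/Σλ = 0.0319/0.2169 ≈ 0.147.

0.147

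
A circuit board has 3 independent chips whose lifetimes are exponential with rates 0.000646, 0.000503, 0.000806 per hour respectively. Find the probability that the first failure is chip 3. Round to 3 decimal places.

0.412

The time to first failure is exponential with rate Σλ = 0.000646 + 0.000503 + 0.000806 = 0.001955.
P(chip 3 first) = λ_3/Σλ = 0.000806/0.001955 ≈ 0.412.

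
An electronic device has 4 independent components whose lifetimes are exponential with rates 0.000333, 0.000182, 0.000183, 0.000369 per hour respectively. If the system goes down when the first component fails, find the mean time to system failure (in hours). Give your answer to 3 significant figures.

The time to first failure is exponential with rate Σλ = 0.000333 + 0.000182 + 0.000183 + 0.000369 = 0.001067.
E[min] = 1/Σλ = 1/0.001067 = 937.207 hours.

937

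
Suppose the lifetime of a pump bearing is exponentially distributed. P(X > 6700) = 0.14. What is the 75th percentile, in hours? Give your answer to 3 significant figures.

e^(−λ·6700) = 0.14 ⇒ λ = −ln(0.14)/6700 = 0.00029345.
75th percentile: 1 − e^(−λt) = 0.75, t = −ln(0.25)/λ = 4724.13 hours.

4720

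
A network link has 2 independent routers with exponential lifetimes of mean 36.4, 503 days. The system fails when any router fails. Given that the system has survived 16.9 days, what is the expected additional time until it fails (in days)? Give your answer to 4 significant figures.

33.94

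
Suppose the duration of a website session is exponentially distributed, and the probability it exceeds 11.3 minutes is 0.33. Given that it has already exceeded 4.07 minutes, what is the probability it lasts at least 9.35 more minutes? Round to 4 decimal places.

From e^(−λ·11.3) = 0.33, λ = −ln(0.33)/11.3 = 0.0981117.
Memoryless: P(X > 4.07+9.35 | X > 4.07) = P(X > 9.35) = e^(−0.0981117·9.35) ≈ 0.3996.

0.3996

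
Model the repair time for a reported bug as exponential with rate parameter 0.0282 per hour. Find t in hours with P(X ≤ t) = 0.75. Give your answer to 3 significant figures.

49.2

Set 1 − e^(−λt) = 0.75, so t = −ln(0.25)/λ = 1.3863/0.0282 ≈ 49.1594 hours.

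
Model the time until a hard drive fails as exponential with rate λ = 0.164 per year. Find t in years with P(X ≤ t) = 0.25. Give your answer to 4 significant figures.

1.754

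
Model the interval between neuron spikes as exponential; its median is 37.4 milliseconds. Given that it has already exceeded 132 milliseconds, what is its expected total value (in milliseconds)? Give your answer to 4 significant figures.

186.0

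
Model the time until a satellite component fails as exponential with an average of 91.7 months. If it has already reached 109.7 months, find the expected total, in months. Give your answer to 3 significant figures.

The rate is λ = 1/91.7 = 0.0109051 per month.
By memorylessness, E[X | X > 109.7] = 109.7 + 1/λ = 109.7 + 91.7 = 201.4 months.

201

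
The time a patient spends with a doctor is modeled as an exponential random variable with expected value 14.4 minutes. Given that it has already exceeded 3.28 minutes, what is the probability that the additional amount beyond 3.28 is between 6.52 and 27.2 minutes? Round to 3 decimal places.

0.485

The rate is λ = 1/14.4 = 0.0694444 per minute.
Memoryless: the residual past 3.28 is again Exp(λ).
P(6.52 < residual < 27.2) = e^(−λ·6.52) − e^(−λ·27.2) = 0.63586 − 0.15124 ≈ 0.485.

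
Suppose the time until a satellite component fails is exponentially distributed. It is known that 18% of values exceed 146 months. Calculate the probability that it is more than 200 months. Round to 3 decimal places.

0.095

e^(−λ·146) = 0.18 ⇒ λ = −ln(0.18)/146 = 0.0117452.
P(X > 200) = e^(−0.0117452·200) = e^(−2.349) ≈ 0.095.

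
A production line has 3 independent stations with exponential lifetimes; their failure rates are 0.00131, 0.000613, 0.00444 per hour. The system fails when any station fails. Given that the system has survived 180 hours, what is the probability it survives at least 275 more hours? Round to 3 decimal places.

0.174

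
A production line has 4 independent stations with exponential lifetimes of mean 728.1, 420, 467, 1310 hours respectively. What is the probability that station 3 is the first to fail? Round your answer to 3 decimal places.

0.322

Rates: λ_i = 1/mean_i → 0.00137344, 0.00238095, 0.00214133, 0.000763359; Σλ = 0.00665908.
P(station 3 first) = λ_3/Σλ = 0.00214133/0.00665908 ≈ 0.322.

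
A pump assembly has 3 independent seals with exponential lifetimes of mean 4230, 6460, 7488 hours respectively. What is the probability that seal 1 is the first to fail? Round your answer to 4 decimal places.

0.4505

Rates: λ_i = 1/mean_i → 0.000236407, 0.000154799, 0.000133547; Σλ = 0.000524752.
P(seal 1 first) = λ_1/Σλ = 0.000236407/0.000524752 ≈ 0.4505.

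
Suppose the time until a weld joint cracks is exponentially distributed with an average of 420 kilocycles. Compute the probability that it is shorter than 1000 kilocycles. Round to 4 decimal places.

0.9075

The rate is λ = 1/420 = 0.00238095 per kilocycle.
P(X ≤ 1000) = 1 − e^(−λ·1000) = 1 − e^(−2.381) ≈ 0.9075.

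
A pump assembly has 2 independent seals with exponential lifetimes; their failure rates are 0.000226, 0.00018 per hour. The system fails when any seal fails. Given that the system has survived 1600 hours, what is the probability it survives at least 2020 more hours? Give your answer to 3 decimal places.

Time to first failure ~ Exp(Σλ) with Σλ = 0.000406.
By memorylessness, P(T > 1600+2020 | T > 1600) = P(T > 2020) = e^(−0.000406·2020) ≈ 0.440.

0.440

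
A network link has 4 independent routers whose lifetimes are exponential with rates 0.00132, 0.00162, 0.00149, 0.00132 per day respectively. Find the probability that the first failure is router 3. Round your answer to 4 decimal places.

The time to first failure is exponential with rate Σλ = 0.00132 + 0.00162 + 0.00149 + 0.00132 = 0.00575.
P(router 3 first) = λ_3/Σλ = 0.00149/0.00575 ≈ 0.2591.

0.2591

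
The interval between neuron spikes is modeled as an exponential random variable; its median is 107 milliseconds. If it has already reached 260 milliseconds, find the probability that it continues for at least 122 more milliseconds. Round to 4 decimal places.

0.4537

For an exponential, median = ln(2)/λ, so λ = ln 2 / 107 = 0.00647801 per millisecond.
By the memoryless property, P(X > 260+122 | X > 260) = P(X > 122).
P(X > 122) = e^(−0.79032) ≈ 0.4537.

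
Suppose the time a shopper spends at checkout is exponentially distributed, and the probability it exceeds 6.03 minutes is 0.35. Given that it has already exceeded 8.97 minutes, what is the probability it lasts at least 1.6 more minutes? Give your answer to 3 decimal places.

From e^(−λ·6.03) = 0.35, λ = −ln(0.35)/6.03 = 0.1741.
Memoryless: P(X > 8.97+1.6 | X > 8.97) = P(X > 1.6) = e^(−0.1741·1.6) ≈ 0.757.

0.757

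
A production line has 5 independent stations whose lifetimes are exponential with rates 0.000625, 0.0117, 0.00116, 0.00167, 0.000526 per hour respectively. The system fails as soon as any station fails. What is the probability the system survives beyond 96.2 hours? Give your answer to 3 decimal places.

The time to first failure is exponential with rate Σλ = 0.000625 + 0.0117 + 0.00116 + 0.00167 + 0.000526 = 0.015681.
P(min > 96.2) = e^(−0.015681·96.2) = e^(−1.5085) ≈ 0.221.

0.221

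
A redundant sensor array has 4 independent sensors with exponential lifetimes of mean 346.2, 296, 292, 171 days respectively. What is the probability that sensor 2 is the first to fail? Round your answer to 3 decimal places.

Rates: λ_i = 1/mean_i → 0.0028885, 0.00337838, 0.00342466, 0.00584795; Σλ = 0.0155395.
P(sensor 2 first) = λ_2/Σλ = 0.00337838/0.0155395 ≈ 0.217.

0.217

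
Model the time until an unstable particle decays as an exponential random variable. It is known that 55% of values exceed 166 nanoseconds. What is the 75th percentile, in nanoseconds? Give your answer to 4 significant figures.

e^(−λ·166) = 0.55 ⇒ λ = −ln(0.55)/166 = 0.00360143.
75th percentile: 1 − e^(−λt) = 0.75, t = −ln(0.25)/λ = 384.929 nanoseconds.

384.9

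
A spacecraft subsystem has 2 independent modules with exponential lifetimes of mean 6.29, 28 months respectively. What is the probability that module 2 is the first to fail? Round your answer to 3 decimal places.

Rates: λ_i = 1/mean_i → 0.158983, 0.0357143; Σλ = 0.194697.
P(module 2 first) = λ_2/Σλ = 0.0357143/0.194697 ≈ 0.183.

0.183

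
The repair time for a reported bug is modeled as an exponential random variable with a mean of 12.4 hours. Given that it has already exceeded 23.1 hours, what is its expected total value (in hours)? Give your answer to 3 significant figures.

35.5

The rate is λ = 1/12.4 = 0.0806452 per hour.
By memorylessness, E[X | X > 23.1] = 23.1 + 1/λ = 23.1 + 12.4 = 35.5 hours.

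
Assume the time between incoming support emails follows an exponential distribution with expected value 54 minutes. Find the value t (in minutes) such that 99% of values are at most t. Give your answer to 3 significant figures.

249

The rate is λ = 1/54 = 0.0185185 per minute.
Set 1 − e^(−λt) = 0.99, so t = −ln(0.01)/λ = 4.6052/0.0185185 ≈ 248.679 minutes.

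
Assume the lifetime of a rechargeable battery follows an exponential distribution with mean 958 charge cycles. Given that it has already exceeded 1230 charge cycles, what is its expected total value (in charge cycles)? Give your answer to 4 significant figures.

2188

The rate is λ = 1/958 = 0.00104384 per charge cycle.
By memorylessness, E[X | X > 1230] = 1230 + 1/λ = 1230 + 958 = 2188 charge cycles.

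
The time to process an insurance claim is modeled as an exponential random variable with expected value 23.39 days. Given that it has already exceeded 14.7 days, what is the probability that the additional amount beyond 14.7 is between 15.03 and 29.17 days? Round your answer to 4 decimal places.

The rate is λ = 1/23.39 = 0.0427533 per day.
Memoryless: the residual past 14.7 is again Exp(λ).
P(15.03 < residual < 29.17) = e^(−λ·15.03) − e^(−λ·29.17) = 0.52593 − 0.28733 ≈ 0.2386.

0.2386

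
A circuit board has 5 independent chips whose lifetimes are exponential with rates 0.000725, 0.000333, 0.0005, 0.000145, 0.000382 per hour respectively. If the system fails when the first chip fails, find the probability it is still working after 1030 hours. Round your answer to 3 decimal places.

The time to first failure is exponential with rate Σλ = 0.000725 + 0.000333 + 0.0005 + 0.000145 + 0.000382 = 0.002085.
P(min > 1030) = e^(−0.002085·1030) = e^(−2.1475) ≈ 0.117.

0.117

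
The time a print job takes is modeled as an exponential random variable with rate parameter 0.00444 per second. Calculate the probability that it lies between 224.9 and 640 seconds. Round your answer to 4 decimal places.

P(224.9 < X < 640) = e^(−λ·224.9) − e^(−λ·640) = 0.36841 − 0.05833 ≈ 0.3101.

0.3101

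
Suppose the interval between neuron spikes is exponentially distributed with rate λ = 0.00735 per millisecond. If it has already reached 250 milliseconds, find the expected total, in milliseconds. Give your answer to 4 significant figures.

By memorylessness, E[X | X > 250] = 250 + 1/λ = 250 + 136.054 = 386.054 milliseconds.

386.1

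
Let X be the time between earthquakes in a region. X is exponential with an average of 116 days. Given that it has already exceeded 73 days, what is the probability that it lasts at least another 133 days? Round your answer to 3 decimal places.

0.318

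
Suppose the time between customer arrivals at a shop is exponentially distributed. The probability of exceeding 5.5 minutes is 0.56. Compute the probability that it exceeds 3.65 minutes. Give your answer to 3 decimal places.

0.681

e^(−λ·5.5) = 0.56 ⇒ λ = −ln(0.56)/5.5 = 0.105422.
P(X > 3.65) = e^(−0.105422·3.65) = e^(−0.38479) ≈ 0.681.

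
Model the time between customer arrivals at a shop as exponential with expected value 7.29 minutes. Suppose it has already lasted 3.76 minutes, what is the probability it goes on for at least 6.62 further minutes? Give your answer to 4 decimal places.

0.4033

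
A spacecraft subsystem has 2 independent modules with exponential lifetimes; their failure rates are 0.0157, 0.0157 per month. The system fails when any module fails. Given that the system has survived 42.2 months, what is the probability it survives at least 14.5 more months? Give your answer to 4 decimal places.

Time to first failure ~ Exp(Σλ) with Σλ = 0.0314.
By memorylessness, P(T > 42.2+14.5 | T > 42.2) = P(T > 14.5) = e^(−0.0314·14.5) ≈ 0.6343.

0.6343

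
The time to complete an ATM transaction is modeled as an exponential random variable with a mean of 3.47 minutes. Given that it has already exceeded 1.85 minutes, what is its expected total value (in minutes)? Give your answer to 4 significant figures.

The rate is λ = 1/3.47 = 0.288184 per minute.
By memorylessness, E[X | X > 1.85] = 1.85 + 1/λ = 1.85 + 3.47 = 5.32 minutes.

5.320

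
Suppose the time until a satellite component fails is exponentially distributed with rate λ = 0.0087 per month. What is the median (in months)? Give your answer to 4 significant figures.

Set 1 − e^(−λt) = 0.5, so t = −ln(0.5)/λ = 0.69315/0.0087 ≈ 79.6721 months.

79.67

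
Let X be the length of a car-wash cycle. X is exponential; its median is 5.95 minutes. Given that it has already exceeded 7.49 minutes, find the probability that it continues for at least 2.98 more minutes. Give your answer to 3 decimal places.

0.707

For an exponential, median = ln(2)/λ, so λ = ln 2 / 5.95 = 0.116495 per minute.
By the memoryless property, P(X > 7.49+2.98 | X > 7.49) = P(X > 2.98).
P(X > 2.98) = e^(−0.34716) ≈ 0.707.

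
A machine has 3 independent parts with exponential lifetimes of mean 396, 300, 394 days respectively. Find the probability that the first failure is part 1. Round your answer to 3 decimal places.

Rates: λ_i = 1/mean_i → 0.00252525, 0.00333333, 0.00253807; Σλ = 0.00839666.
P(part 1 first) = λ_1/Σλ = 0.00252525/0.00839666 ≈ 0.301.

0.301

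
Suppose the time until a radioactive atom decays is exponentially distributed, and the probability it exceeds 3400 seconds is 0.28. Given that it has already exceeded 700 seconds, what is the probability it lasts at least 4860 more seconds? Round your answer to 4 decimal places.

From e^(−λ·3400) = 0.28, λ = −ln(0.28)/3400 = 0.000374402.
Memoryless: P(X > 700+4860 | X > 700) = P(X > 4860) = e^(−0.000374402·4860) ≈ 0.1621.

0.1621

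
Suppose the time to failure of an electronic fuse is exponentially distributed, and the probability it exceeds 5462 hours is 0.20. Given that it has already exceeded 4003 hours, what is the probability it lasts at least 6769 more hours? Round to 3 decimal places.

From e^(−λ·5462) = 0.20, λ = −ln(0.20)/5462 = 0.000294661.
Memoryless: P(X > 4003+6769 | X > 4003) = P(X > 6769) = e^(−0.000294661·6769) ≈ 0.136.

0.136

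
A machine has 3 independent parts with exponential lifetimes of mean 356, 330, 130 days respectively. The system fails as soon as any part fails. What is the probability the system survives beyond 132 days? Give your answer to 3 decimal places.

0.168

The first failure time is exponential with rate Σλ_i = 1/356 + 1/330 + 1/130 = 0.0135316 per day.
P(min > 132) = e^(−0.0135316·132) = e^(−1.7862) ≈ 0.168.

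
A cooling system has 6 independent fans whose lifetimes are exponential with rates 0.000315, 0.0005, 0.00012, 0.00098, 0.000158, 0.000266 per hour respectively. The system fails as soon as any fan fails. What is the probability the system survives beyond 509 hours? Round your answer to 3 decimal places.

0.304

The time to first failure is exponential with rate Σλ = 0.000315 + 0.0005 + 0.00012 + 0.00098 + 0.000158 + 0.000266 = 0.002339.
P(min > 509) = e^(−0.002339·509) = e^(−1.1906) ≈ 0.304.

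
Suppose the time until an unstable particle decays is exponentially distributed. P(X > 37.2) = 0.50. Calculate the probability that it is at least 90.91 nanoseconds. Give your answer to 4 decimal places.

0.1838

e^(−λ·37.2) = 0.50 ⇒ λ = −ln(0.50)/37.2 = 0.018633.
P(X > 90.91) = e^(−0.018633·90.91) = e^(−1.6939) ≈ 0.1838.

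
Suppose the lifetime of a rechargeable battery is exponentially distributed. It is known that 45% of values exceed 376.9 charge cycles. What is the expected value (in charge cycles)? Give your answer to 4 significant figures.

e^(−λ·376.9) = 0.45 ⇒ λ = −ln(0.45)/376.9 = 0.00211862.
Mean = 1/λ = 472.005 charge cycles.

472.0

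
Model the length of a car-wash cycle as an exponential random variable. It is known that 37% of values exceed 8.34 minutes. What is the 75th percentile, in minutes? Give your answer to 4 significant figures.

11.63

e^(−λ·8.34) = 0.37 ⇒ λ = −ln(0.37)/8.34 = 0.119215.
75th percentile: 1 − e^(−λt) = 0.75, t = −ln(0.25)/λ = 11.6285 minutes.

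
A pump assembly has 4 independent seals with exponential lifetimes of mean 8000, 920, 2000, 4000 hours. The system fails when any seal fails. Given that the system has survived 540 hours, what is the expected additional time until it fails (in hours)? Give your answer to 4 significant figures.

509.7

First-failure rate Σλ = 1/8000 + 1/920 + 1/2000 + 1/4000 = 0.00196196.
By memorylessness the expected residual is 1/Σλ = 509.695 hours, regardless of the 540 already elapsed.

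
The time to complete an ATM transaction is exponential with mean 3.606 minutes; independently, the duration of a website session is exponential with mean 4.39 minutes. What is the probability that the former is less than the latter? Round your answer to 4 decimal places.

0.5490

λ_1 = 1/3.606 = 0.277316, λ_2 = 1/4.39 = 0.22779.
For independent exponentials, P(the former < the latter) = λ_1/(λ_1+λ_2) = 0.277316/0.505106 ≈ 0.5490.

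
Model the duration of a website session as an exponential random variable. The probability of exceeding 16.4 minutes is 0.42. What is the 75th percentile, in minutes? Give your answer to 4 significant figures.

e^(−λ·16.4) = 0.42 ⇒ λ = −ln(0.42)/16.4 = 0.0528964.
75th percentile: 1 − e^(−λt) = 0.75, t = −ln(0.25)/λ = 26.2077 minutes.

26.21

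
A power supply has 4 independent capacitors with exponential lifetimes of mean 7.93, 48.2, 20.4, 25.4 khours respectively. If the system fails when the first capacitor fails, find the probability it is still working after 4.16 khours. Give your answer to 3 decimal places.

0.376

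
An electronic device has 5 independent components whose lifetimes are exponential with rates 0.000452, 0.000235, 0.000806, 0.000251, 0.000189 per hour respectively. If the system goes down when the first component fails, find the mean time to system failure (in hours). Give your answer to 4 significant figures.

517.3

The time to first failure is exponential with rate Σλ = 0.000452 + 0.000235 + 0.000806 + 0.000251 + 0.000189 = 0.001933.
E[min] = 1/Σλ = 1/0.001933 = 517.331 hours.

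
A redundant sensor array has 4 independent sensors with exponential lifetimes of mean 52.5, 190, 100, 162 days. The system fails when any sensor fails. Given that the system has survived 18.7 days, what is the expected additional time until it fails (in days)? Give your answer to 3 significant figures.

24.7

First-failure rate Σλ = 1/52.5 + 1/190 + 1/100 + 1/162 = 0.0404836.
By memorylessness the expected residual is 1/Σλ = 24.7014 days, regardless of the 18.7 already elapsed.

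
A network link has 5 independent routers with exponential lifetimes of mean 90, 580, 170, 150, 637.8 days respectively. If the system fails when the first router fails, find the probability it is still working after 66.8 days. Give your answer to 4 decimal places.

The first failure time is exponential with rate Σλ_i = 1/90 + 1/580 + 1/170 + 1/150 + 1/637.8 = 0.0269522 per day.
P(min > 66.8) = e^(−0.0269522·66.8) = e^(−1.8004) ≈ 0.1652.

0.1652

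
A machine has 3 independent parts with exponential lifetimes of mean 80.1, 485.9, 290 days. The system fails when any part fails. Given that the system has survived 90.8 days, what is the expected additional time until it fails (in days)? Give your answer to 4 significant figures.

55.58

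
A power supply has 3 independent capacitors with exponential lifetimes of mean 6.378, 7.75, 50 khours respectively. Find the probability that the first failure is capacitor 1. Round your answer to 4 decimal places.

Rates: λ_i = 1/mean_i → 0.156789, 0.129032, 0.02; Σλ = 0.305821.
P(capacitor 1 first) = λ_1/Σλ = 0.156789/0.305821 ≈ 0.5127.

0.5127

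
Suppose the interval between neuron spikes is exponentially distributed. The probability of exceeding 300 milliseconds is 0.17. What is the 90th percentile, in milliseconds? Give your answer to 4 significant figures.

389.8

e^(−λ·300) = 0.17 ⇒ λ = −ln(0.17)/300 = 0.00590652.
90th percentile: 1 − e^(−λt) = 0.9, t = −ln(0.1)/λ = 389.838 milliseconds.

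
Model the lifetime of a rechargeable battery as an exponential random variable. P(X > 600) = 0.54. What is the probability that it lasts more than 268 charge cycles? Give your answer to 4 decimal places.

0.7594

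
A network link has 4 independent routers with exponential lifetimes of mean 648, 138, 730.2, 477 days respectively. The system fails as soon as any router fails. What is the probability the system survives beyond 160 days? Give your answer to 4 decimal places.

The first failure time is exponential with rate Σλ_i = 1/648 + 1/138 + 1/730.2 + 1/477 = 0.0122555 per day.
P(min > 160) = e^(−0.0122555·160) = e^(−1.9609) ≈ 0.1407.

0.1407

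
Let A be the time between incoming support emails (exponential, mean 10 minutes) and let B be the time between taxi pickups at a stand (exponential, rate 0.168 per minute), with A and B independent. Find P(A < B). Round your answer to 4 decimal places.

0.3731

λ_1 = 1/10 = 0.1, λ_2 = 0.168.
For independent exponentials, P(A < B) = λ_1/(λ_1+λ_2) = 0.1/0.268 ≈ 0.3731.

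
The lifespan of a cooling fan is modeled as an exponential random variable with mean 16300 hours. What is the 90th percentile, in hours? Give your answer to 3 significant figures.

The rate is λ = 1/16300 = 0.0000613497 per hour.
Set 1 − e^(−λt) = 0.9, so t = −ln(0.1)/λ = 2.3026/0.0000613497 ≈ 37532.1 hours.

37500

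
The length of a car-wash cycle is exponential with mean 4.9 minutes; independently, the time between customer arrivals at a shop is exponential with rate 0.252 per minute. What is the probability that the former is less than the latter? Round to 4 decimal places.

λ_1 = 1/4.9 = 0.204082, λ_2 = 0.252.
For independent exponentials, P(the former < the latter) = λ_1/(λ_1+λ_2) = 0.204082/0.456082 ≈ 0.4475.

0.4475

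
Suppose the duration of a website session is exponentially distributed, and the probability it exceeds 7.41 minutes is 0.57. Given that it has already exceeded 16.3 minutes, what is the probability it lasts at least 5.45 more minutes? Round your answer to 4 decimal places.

0.6614

From e^(−λ·7.41) = 0.57, λ = −ln(0.57)/7.41 = 0.0758595.
Memoryless: P(X > 16.3+5.45 | X > 16.3) = P(X > 5.45) = e^(−0.0758595·5.45) ≈ 0.6614.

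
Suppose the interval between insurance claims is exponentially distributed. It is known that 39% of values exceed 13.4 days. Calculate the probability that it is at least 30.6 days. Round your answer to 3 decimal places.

e^(−λ·13.4) = 0.39 ⇒ λ = −ln(0.39)/13.4 = 0.0702693.
P(X > 30.6) = e^(−0.0702693·30.6) = e^(−2.1502) ≈ 0.116.

0.116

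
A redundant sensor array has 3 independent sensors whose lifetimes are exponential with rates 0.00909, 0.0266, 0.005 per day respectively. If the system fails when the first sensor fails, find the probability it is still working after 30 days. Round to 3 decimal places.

The time to first failure is exponential with rate Σλ = 0.00909 + 0.0266 + 0.005 = 0.04069.
P(min > 30) = e^(−0.04069·30) = e^(−1.2207) ≈ 0.295.

0.295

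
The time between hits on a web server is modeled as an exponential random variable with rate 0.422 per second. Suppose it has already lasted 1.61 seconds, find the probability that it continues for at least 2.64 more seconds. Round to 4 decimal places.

The exponential is memoryless, so the remaining time is again Exp(λ): the condition X > 1.61 is irrelevant.
P(X > 2.64) = e^(−1.1141) ≈ 0.3282.

0.3282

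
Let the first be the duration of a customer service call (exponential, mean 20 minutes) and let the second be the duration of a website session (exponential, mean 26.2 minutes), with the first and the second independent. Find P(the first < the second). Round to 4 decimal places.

λ_1 = 1/20 = 0.05, λ_2 = 1/26.2 = 0.0381679.
For independent exponentials, P(the first < the second) = λ_1/(λ_1+λ_2) = 0.05/0.0881679 ≈ 0.5671.

0.5671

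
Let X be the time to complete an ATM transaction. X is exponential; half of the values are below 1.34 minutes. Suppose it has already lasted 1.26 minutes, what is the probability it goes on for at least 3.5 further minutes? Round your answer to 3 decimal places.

0.164

For an exponential, median = ln(2)/λ, so λ = ln 2 / 1.34 = 0.517274 per minute.
P(X > s+t | X > s) = e^(−λ(s+t))/e^(−λs) = e^(−λt), independent of s = 1.26.
P(X > 3.5) = e^(−1.8105) ≈ 0.164.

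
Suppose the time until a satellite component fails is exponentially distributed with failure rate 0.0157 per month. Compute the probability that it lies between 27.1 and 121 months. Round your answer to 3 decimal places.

P(27.1 < X < 121) = e^(−λ·27.1) − e^(−λ·121) = 0.65346 − 0.14961 ≈ 0.504.

0.504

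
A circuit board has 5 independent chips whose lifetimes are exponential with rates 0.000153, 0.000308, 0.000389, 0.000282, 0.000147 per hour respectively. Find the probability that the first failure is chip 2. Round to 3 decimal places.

0.241

The time to first failure is exponential with rate Σλ = 0.000153 + 0.000308 + 0.000389 + 0.000282 + 0.000147 = 0.001279.
P(chip 2 first) = λ_2/Σλ = 0.000308/0.001279 ≈ 0.241.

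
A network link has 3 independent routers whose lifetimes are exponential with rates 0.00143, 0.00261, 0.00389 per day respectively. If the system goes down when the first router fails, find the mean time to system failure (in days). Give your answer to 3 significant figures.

126

The time to first failure is exponential with rate Σλ = 0.00143 + 0.00261 + 0.00389 = 0.00793.
E[min] = 1/Σλ = 1/0.00793 = 126.103 days.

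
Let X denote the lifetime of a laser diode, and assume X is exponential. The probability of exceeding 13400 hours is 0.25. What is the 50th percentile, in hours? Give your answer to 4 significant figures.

e^(−λ·13400) = 0.25 ⇒ λ = −ln(0.25)/13400 = 0.000103455.
50th percentile: 1 − e^(−λt) = 0.5, t = −ln(0.5)/λ = 6700 hours.

6700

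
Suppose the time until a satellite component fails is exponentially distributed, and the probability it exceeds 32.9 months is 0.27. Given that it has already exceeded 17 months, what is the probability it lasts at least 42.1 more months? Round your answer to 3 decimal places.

From e^(−λ·32.9) = 0.27, λ = −ln(0.27)/32.9 = 0.0397974.
Memoryless: P(X > 17+42.1 | X > 17) = P(X > 42.1) = e^(−0.0397974·42.1) ≈ 0.187.

0.187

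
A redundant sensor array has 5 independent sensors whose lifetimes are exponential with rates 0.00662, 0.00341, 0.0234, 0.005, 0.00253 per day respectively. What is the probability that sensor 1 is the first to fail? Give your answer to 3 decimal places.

0.162

The time to first failure is exponential with rate Σλ = 0.00662 + 0.00341 + 0.0234 + 0.005 + 0.00253 = 0.04096.
P(sensor 1 first) = λ_1/Σλ = 0.00662/0.04096 ≈ 0.162.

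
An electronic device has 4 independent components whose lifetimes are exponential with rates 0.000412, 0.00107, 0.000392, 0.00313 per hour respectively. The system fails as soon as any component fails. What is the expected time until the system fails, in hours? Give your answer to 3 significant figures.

200

The time to first failure is exponential with rate Σλ = 0.000412 + 0.00107 + 0.000392 + 0.00313 = 0.005004.
E[min] = 1/Σλ = 1/0.005004 = 199.84 hours.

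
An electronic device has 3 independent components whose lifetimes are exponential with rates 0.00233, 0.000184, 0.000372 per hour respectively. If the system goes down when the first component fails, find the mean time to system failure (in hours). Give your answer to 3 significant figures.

The time to first failure is exponential with rate Σλ = 0.00233 + 0.000184 + 0.000372 = 0.002886.
E[min] = 1/Σλ = 1/0.002886 = 346.5 hours.

347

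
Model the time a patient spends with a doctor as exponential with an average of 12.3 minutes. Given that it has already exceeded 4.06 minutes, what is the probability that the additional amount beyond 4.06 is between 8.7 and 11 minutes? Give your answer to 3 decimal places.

0.084

The rate is λ = 1/12.3 = 0.0813008 per minute.
Memoryless: the residual past 4.06 is again Exp(λ).
P(8.7 < residual < 11) = e^(−λ·8.7) − e^(−λ·11) = 0.49297 − 0.40889 ≈ 0.084.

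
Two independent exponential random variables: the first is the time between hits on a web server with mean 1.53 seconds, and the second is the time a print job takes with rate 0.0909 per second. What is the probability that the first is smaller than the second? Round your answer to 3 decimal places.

0.878

λ_1 = 1/1.53 = 0.653595, λ_2 = 0.0909.
For independent exponentials, P(the first < the second) = λ_1/(λ_1+λ_2) = 0.653595/0.744495 ≈ 0.878.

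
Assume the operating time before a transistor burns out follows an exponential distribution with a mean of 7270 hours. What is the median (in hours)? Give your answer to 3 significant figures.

5040

The rate is λ = 1/7270 = 0.000137552 per hour.
Set 1 − e^(−λt) = 0.5, so t = −ln(0.5)/λ = 0.69315/0.000137552 ≈ 5039.18 hours.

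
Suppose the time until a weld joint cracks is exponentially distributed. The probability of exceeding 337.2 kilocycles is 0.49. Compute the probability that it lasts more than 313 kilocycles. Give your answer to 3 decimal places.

e^(−λ·337.2) = 0.49 ⇒ λ = −ln(0.49)/337.2 = 0.00211551.
P(X > 313) = e^(−0.00211551·313) = e^(−0.66215) ≈ 0.516.

0.516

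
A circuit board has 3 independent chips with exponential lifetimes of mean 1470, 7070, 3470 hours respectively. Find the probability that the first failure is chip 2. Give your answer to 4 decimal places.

0.1274

Rates: λ_i = 1/mean_i → 0.000680272, 0.000141443, 0.000288184; Σλ = 0.0011099.
P(chip 2 first) = λ_2/Σλ = 0.000141443/0.0011099 ≈ 0.1274.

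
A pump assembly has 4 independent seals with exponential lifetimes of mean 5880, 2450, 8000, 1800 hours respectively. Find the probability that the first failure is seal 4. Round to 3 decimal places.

0.441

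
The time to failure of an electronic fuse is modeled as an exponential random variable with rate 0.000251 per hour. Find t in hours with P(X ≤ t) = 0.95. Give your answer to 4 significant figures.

Set 1 − e^(−λt) = 0.95, so t = −ln(0.05)/λ = 2.9957/0.000251 ≈ 11935.2 hours.

11940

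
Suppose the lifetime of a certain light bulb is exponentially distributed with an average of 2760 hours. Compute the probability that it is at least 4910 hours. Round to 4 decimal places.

The rate is λ = 1/2760 = 0.000362319 per hour.
P(X > 4910) = e^(−λ·4910) = e^(−1.779) ≈ 0.1688.

0.1688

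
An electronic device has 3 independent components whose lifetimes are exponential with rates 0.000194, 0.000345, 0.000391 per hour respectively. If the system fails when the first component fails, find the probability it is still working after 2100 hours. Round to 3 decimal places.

The time to first failure is exponential with rate Σλ = 0.000194 + 0.000345 + 0.000391 = 0.00093.
P(min > 2100) = e^(−0.00093·2100) = e^(−1.953) ≈ 0.142.

0.142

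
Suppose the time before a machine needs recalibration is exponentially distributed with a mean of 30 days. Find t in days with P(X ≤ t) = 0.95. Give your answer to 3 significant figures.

The rate is λ = 1/30 = 0.0333333 per day.
Set 1 − e^(−λt) = 0.95, so t = −ln(0.05)/λ = 2.9957/0.0333333 ≈ 89.872 days.

89.9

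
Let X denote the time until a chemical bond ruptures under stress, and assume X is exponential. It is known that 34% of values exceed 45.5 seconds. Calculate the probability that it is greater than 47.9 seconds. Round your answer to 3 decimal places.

e^(−λ·45.5) = 0.34 ⇒ λ = −ln(0.34)/45.5 = 0.0237101.
P(X > 47.9) = e^(−0.0237101·47.9) = e^(−1.1357) ≈ 0.321.

0.321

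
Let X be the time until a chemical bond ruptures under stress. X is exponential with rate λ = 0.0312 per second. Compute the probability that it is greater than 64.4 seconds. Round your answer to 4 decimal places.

0.1341

P(X > 64.4) = e^(−λ·64.4) = e^(−2.0093) ≈ 0.1341.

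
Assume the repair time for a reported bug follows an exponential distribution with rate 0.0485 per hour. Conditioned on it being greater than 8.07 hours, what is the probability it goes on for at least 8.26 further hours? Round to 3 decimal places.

0.670

By the memoryless property, P(X > 8.07+8.26 | X > 8.07) = P(X > 8.26).
P(X > 8.26) = e^(−0.40061) ≈ 0.670.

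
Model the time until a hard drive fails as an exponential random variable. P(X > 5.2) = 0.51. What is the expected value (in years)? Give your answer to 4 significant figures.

e^(−λ·5.2) = 0.51 ⇒ λ = −ln(0.51)/5.2 = 0.129489.
Mean = 1/λ = 7.72264 years.

7.723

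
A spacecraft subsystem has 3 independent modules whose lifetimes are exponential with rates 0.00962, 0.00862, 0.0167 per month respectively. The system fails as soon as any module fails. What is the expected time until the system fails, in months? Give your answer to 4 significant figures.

28.62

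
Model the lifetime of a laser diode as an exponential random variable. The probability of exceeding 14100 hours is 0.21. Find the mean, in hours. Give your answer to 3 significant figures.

9030

e^(−λ·14100) = 0.21 ⇒ λ = −ln(0.21)/14100 = 0.000110684.
Mean = 1/λ = 9034.71 hours.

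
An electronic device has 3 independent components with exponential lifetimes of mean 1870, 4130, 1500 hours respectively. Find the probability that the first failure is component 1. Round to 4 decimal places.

0.3704

Rates: λ_i = 1/mean_i → 0.000534759, 0.000242131, 0.000666667; Σλ = 0.00144356.
P(component 1 first) = λ_1/Σλ = 0.000534759/0.00144356 ≈ 0.3704.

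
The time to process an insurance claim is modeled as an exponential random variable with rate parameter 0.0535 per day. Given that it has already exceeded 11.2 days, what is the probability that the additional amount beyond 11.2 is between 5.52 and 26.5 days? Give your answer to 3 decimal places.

Memoryless: the residual past 11.2 is again Exp(λ).
P(5.52 < residual < 26.5) = e^(−λ·5.52) − e^(−λ·26.5) = 0.74429 − 0.24226 ≈ 0.502.

0.502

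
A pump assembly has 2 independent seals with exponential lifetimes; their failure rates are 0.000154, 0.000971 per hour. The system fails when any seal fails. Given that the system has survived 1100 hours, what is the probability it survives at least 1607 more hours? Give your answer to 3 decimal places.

Time to first failure ~ Exp(Σλ) with Σλ = 0.001125.
By memorylessness, P(T > 1100+1607 | T > 1100) = P(T > 1607) = e^(−0.001125·1607) ≈ 0.164.

0.164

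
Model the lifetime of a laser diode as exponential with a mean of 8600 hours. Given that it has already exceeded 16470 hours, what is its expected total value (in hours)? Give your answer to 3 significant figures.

25100

The rate is λ = 1/8600 = 0.000116279 per hour.
By memorylessness, E[X | X > 16470] = 16470 + 1/λ = 16470 + 8600 = 25070 hours.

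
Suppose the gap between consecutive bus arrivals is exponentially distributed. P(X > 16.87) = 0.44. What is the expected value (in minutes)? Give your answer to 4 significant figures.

20.55

e^(−λ·16.87) = 0.44 ⇒ λ = −ln(0.44)/16.87 = 0.0486651.
Mean = 1/λ = 20.5486 minutes.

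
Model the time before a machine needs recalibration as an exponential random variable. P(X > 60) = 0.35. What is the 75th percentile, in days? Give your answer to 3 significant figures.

79.2

e^(−λ·60) = 0.35 ⇒ λ = −ln(0.35)/60 = 0.017497.
75th percentile: 1 − e^(−λt) = 0.75, t = −ln(0.25)/λ = 79.2302 days.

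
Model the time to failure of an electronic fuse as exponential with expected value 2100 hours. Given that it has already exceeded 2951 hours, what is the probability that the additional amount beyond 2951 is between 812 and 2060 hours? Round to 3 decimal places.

The rate is λ = 1/2100 = 0.00047619 per hour.
Memoryless: the residual past 2951 is again Exp(λ).
P(812 < residual < 2060) = e^(−λ·812) − e^(−λ·2060) = 0.67932 − 0.37495 ≈ 0.304.

0.304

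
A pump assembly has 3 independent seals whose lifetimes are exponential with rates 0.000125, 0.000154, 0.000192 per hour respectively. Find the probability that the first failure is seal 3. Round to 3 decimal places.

0.408

The time to first failure is exponential with rate Σλ = 0.000125 + 0.000154 + 0.000192 = 0.000471.
P(seal 3 first) = λ_3/Σλ = 0.000192/0.000471 ≈ 0.408.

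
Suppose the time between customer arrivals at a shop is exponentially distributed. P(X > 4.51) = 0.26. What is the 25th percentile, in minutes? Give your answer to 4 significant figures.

e^(−λ·4.51) = 0.26 ⇒ λ = −ln(0.26)/4.51 = 0.298686.
25th percentile: 1 − e^(−λt) = 0.25, t = −ln(0.75)/λ = 0.963159 minutes.

0.9632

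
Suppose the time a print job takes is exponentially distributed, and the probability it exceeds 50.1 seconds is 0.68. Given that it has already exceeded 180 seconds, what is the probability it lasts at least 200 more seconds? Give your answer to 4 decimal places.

From e^(−λ·50.1) = 0.68, λ = −ln(0.68)/50.1 = 0.00769785.
Memoryless: P(X > 180+200 | X > 180) = P(X > 200) = e^(−0.00769785·200) ≈ 0.2145.

0.2145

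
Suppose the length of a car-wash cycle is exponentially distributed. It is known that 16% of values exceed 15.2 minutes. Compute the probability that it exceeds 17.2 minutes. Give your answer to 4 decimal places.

e^(−λ·15.2) = 0.16 ⇒ λ = −ln(0.16)/15.2 = 0.120565.
P(X > 17.2) = e^(−0.120565·17.2) = e^(−2.0737) ≈ 0.1257.

0.1257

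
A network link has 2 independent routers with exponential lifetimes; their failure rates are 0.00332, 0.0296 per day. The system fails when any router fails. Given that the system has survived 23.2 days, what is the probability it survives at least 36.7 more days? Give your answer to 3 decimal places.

0.299

Time to first failure ~ Exp(Σλ) with Σλ = 0.03292.
By memorylessness, P(T > 23.2+36.7 | T > 23.2) = P(T > 36.7) = e^(−0.03292·36.7) ≈ 0.299.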